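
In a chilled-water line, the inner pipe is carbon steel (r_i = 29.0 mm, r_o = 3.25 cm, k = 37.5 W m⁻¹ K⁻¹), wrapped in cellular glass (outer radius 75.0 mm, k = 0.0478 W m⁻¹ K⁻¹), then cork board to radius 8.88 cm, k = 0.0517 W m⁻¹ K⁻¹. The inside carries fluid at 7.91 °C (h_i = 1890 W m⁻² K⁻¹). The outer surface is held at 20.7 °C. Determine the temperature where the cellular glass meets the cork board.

T = 18.7 °C

Resistance network (inner→outer):
  R'_conv,in = 1/(2πr h) = 1/(2π·0.0290·1890) = 0.002904 m·K/W
  R'_carbon steel = ln(0.0325/0.0290)/(2πk) = 0.1139/(2π·37.5) = 4.836×10^-4 m·K/W
  R'_cellular glass = ln(0.0750/0.0325)/(2πk) = 0.8362/(2π·0.0478) = 2.784 m·K/W
  R'_cork board = ln(0.0888/0.0750)/(2πk) = 0.1689/(2π·0.0517) = 0.5199 m·K/W
ΣR = 0.002904 + 4.836×10^-4 + 2.784 + 0.5199 = 3.307 m·K/W
Q' = ΔT/ΣR = (7.91 °C − 20.7 °C)/3.307 = -3.868 W/m
From the inner boundary to the cellular glass/cork board interface, ΣR_partial = 2.787 m·K/W.
T_interface = T_in − Q'·ΣR_partial = 7.91 °C − (-3.868)(2.787) = 18.7 °C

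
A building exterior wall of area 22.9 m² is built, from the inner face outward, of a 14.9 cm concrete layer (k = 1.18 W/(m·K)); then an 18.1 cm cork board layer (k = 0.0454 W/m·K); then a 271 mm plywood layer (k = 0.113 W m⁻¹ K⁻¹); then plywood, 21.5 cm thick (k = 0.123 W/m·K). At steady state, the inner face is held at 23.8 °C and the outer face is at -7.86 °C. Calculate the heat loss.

Q = 87.8 W

Series thermal resistances, inner to outer:
  R_concrete = L/(kA) = 0.149/(1.18·22.9) = 0.005514 K/W
  R_cork board = L/(kA) = 0.181/(0.0454·22.9) = 0.1741 K/W
  R_plywood = L/(kA) = 0.271/(0.113·22.9) = 0.1047 K/W
  R_plywood = L/(kA) = 0.215/(0.123·22.9) = 0.07633 K/W
ΣR = 0.005514 + 0.1741 + 0.1047 + 0.07633 = 0.3606 K/W
Q = ΔT/ΣR = (23.8 °C − -7.86 °C)/0.3606 = 87.8 W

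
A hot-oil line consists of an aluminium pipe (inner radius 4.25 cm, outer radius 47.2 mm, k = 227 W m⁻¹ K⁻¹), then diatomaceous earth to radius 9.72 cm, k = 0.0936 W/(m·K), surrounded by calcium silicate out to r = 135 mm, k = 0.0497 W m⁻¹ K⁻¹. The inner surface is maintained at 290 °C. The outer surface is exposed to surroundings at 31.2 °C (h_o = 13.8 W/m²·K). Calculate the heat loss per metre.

Series thermal resistances, inner to outer:
  R'_aluminium = ln(0.0472/0.0425)/(2πk) = 0.1049/(2π·227) = 7.354×10^-5 m·K/W
  R'_diatomaceous earth = ln(0.0972/0.0472)/(2πk) = 0.7224/(2π·0.0936) = 1.228 m·K/W
  R'_calcium silicate = ln(0.135/0.0972)/(2πk) = 0.3285/(2π·0.0497) = 1.052 m·K/W
  R'_conv,out = 1/(2πr h) = 1/(2π·0.135·13.8) = 0.08543 m·K/W
ΣR = 7.354×10^-5 + 1.228 + 1.052 + 0.08543 = 2.366 m·K/W
Q' = ΔT/ΣR = (290 °C − 31.2 °C)/2.366 = 109 W/m

Q' = 109 W/m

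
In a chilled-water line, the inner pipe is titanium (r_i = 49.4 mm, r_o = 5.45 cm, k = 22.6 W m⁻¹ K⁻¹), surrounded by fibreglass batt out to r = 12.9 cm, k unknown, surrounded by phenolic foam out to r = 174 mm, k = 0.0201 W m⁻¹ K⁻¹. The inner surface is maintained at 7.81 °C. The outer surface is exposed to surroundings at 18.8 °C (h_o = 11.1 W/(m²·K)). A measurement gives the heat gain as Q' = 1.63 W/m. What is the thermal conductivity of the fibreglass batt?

k = 0.0320 W/m·K

ΣR = ΔT/Q' = |7.81 − 18.8|/1.63 = 6.742 m·K/W
Known resistances:
  R'_titanium = ln(0.0545/0.0494)/(2πk) = 0.09825/(2π·22.6) = 6.919×10^-4 m·K/W
  R'_phenolic foam = ln(0.174/0.129)/(2πk) = 0.2992/(2π·0.0201) = 2.369 m·K/W
  R'_conv,out = 1/(2πr h) = 1/(2π·0.174·11.1) = 0.08240 m·K/W
R_fibreglass batt = ΣR − ΣR_known = 6.742 − 2.452 = 4.290 m·K/W
ln(r₂/r₁)/(2πk) = 4.290 ⇒ k = 0.8616/(2π·4.290) = 0.0320 W/m·K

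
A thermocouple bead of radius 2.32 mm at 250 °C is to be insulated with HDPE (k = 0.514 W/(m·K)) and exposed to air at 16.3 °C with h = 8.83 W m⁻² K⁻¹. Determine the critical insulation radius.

For a sphere, r_cr = 2k_ins/h = 2·0.514/8.83 = 0.116 m = 11.6 cm

r_cr = 11.6 cm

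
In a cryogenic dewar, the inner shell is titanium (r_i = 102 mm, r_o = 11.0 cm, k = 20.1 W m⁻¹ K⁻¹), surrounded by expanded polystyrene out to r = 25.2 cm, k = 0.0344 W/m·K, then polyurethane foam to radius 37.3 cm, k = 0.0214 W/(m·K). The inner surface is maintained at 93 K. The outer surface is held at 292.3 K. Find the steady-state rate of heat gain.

Resistance network (inner→outer):
  R_titanium = (1/0.102 − 1/0.110)/(4πk) = 0.7130/(4π·20.1) = 0.002823 K/W
  R_expanded polystyrene = (1/0.110 − 1/0.252)/(4πk) = 5.123/(4π·0.0344) = 11.85 K/W
  R_polyurethane foam = (1/0.252 − 1/0.373)/(4πk) = 1.287/(4π·0.0214) = 4.787 K/W
ΣR = 0.002823 + 11.85 + 4.787 = 16.64 K/W
Q = ΔT/ΣR = (93 K − 292.3 K)/16.64 = -12.0 W
(Negative Q ⇒ heat flows inward; heat gain = 12.0 W.)

Q = 12.0 W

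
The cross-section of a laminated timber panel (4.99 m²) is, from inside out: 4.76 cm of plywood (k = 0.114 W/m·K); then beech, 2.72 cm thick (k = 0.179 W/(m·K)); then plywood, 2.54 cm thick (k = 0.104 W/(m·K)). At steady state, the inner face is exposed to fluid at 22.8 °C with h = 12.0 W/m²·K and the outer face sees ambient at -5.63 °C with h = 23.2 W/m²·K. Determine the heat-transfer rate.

Treat each layer as a resistance in series:
  R_conv,in = 1/(hA) = 1/(12.0·4.99) = 0.01670 K/W
  R_plywood = L/(kA) = 0.0476/(0.114·4.99) = 0.08368 K/W
  R_beech = L/(kA) = 0.0272/(0.179·4.99) = 0.03045 K/W
  R_plywood = L/(kA) = 0.0254/(0.104·4.99) = 0.04894 K/W
  R_conv,out = 1/(hA) = 1/(23.2·4.99) = 0.008638 K/W
ΣR = 0.01670 + 0.08368 + 0.03045 + 0.04894 + 0.008638 = 0.1884 K/W
Q = ΔT/ΣR = (22.8 °C − -5.63 °C)/0.1884 = 151 W

Q = 151 W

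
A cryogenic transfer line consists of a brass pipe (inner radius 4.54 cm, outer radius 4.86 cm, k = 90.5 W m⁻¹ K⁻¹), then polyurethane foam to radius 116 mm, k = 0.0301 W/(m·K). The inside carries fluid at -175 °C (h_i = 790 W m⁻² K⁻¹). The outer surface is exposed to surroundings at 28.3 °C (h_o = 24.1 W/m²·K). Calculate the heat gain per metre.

Q' = 43.6 W/m

Treat each layer as a resistance in series:
  R'_conv,in = 1/(2πr h) = 1/(2π·0.0454·790) = 0.004437 m·K/W
  R'_brass = ln(0.0486/0.0454)/(2πk) = 0.06811/(2π·90.5) = 1.198×10^-4 m·K/W
  R'_polyurethane foam = ln(0.116/0.0486)/(2πk) = 0.8700/(2π·0.0301) = 4.600 m·K/W
  R'_conv,out = 1/(2πr h) = 1/(2π·0.116·24.1) = 0.05693 m·K/W
ΣR = 0.004437 + 1.198×10^-4 + 4.600 + 0.05693 = 4.661 m·K/W
Q' = ΔT/ΣR = (-175 °C − 28.3 °C)/4.661 = -43.6 W/m
(Negative Q' ⇒ heat flows inward; heat gain = 43.6 W/m.)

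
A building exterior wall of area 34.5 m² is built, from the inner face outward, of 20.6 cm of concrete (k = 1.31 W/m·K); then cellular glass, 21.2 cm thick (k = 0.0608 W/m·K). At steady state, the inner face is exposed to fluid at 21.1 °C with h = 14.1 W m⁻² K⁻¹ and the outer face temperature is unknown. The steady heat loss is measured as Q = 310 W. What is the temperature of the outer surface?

Sum the resistances:
  R_conv,in = 1/(hA) = 1/(14.1·34.5) = 0.002056 K/W
  R_concrete = L/(kA) = 0.206/(1.31·34.5) = 0.004558 K/W
  R_cellular glass = L/(kA) = 0.212/(0.0608·34.5) = 0.1011 K/W
ΣR = 0.1077 K/W
ΔT = Q·ΣR = 310 × 0.1077 = 33.39 K
Heat flows outward, so T_out = T_in − ΔT = 21.1 − 33.39 = -12.3 °C

T_out = -12.3 °C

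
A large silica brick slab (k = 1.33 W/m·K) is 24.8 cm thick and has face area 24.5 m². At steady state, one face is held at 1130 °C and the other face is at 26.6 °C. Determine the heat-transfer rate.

Q = kA·ΔT/L = 1.33 × 24.5 × |1130 °C − 26.6 °C| / 0.248 = 1.45×10^5 W

Q = 145 kW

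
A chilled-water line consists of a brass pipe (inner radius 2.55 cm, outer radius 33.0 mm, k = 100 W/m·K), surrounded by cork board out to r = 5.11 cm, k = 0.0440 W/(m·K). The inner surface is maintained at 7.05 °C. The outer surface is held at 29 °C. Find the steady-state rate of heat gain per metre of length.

Treat each layer as a resistance in series:
  R'_brass = ln(0.0330/0.0255)/(2πk) = 0.2578/(2π·100) = 4.103×10^-4 m·K/W
  R'_cork board = ln(0.0511/0.0330)/(2πk) = 0.4373/(2π·0.0440) = 1.582 m·K/W
ΣR = 4.103×10^-4 + 1.582 = 1.582 m·K/W
Q' = ΔT/ΣR = (7.05 °C − 29 °C)/1.582 = -13.9 W/m
(Negative Q' ⇒ heat flows inward; heat gain = 13.9 W/m.)

Q' = 13.9 W/m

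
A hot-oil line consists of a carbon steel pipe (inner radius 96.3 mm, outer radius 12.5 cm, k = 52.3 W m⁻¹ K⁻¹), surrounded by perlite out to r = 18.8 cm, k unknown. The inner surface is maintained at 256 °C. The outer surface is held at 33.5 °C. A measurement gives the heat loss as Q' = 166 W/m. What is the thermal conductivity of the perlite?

ΣR = ΔT/Q' = |256 − 33.5|/166 = 1.340 m·K/W
Known resistances:
  R'_carbon steel = ln(0.125/0.0963)/(2πk) = 0.2608/(2π·52.3) = 7.938×10^-4 m·K/W
R_perlite = ΣR − ΣR_known = 1.340 − 7.938×10^-4 = 1.339 m·K/W
ln(r₂/r₁)/(2πk) = 1.339 ⇒ k = 0.4081/(2π·1.339) = 0.0485 W/m·K

k = 0.0485 W/m·K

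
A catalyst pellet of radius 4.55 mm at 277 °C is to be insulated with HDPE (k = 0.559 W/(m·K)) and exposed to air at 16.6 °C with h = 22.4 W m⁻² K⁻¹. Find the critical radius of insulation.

For a sphere, r_cr = 2k_ins/h = 2·0.559/22.4 = 0.0499 m = 4.99 cm

r_cr = 4.99 cm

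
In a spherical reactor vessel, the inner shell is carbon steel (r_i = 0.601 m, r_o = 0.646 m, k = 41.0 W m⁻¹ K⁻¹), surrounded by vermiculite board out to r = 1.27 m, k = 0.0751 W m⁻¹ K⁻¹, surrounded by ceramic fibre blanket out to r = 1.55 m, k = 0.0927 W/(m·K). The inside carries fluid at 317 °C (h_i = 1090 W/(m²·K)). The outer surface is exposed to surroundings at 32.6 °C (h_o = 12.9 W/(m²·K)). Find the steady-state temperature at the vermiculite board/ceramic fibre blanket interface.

T = 70.7 °C

Resistance network (inner→outer):
  R_conv,in = 1/(4πr²h) = 1/(4π·0.601²·1090) = 2.021×10^-4 K/W
  R_carbon steel = (1/0.601 − 1/0.646)/(4πk) = 0.1159/(4π·41.0) = 2.250×10^-4 K/W
  R_vermiculite board = (1/0.646 − 1/1.27)/(4πk) = 0.7606/(4π·0.0751) = 0.8059 K/W
  R_ceramic fibre blanket = (1/1.27 − 1/1.55)/(4πk) = 0.1422/(4π·0.0927) = 0.1221 K/W
  R_conv,out = 1/(4πr²h) = 1/(4π·1.55²·12.9) = 0.002568 K/W
ΣR = 2.021×10^-4 + 2.250×10^-4 + 0.8059 + 0.1221 + 0.002568 = 0.9310 K/W
Q = ΔT/ΣR = (317 °C − 32.6 °C)/0.9310 = 305.5 W
From the inner boundary to the vermiculite board/ceramic fibre blanket interface, ΣR_partial = 0.8063 K/W.
T_interface = T_in − Q·ΣR_partial = 317 °C − (305.5)(0.8063) = 70.7 °C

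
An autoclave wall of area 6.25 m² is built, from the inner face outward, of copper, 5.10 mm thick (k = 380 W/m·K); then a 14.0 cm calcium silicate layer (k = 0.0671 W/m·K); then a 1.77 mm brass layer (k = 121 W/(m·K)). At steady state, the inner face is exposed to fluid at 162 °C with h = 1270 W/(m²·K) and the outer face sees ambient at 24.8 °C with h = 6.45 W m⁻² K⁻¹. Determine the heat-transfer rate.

Resistance network (inner→outer):
  R_conv,in = 1/(hA) = 1/(1270·6.25) = 1.260×10^-4 K/W
  R_copper = L/(kA) = 0.00510/(380·6.25) = 2.147×10^-6 K/W
  R_calcium silicate = L/(kA) = 0.140/(0.0671·6.25) = 0.3338 K/W
  R_brass = L/(kA) = 0.00177/(121·6.25) = 2.340×10^-6 K/W
  R_conv,out = 1/(hA) = 1/(6.45·6.25) = 0.02481 K/W
ΣR = 1.260×10^-4 + 2.147×10^-6 + 0.3338 + 2.340×10^-6 + 0.02481 = 0.3587 K/W
Q = ΔT/ΣR = (162 °C − 24.8 °C)/0.3587 = 382 W

Q = 382 W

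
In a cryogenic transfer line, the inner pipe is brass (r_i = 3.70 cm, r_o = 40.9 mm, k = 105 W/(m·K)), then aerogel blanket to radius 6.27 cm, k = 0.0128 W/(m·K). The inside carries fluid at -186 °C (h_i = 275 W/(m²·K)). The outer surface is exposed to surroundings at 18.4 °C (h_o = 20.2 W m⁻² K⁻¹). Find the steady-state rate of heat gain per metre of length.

Q' = 37.5 W/m

Treat each layer as a resistance in series:
  R'_conv,in = 1/(2πr h) = 1/(2π·0.0370·275) = 0.01564 m·K/W
  R'_brass = ln(0.0409/0.0370)/(2πk) = 0.1002/(2π·105) = 1.519×10^-4 m·K/W
  R'_aerogel blanket = ln(0.0627/0.0409)/(2πk) = 0.4272/(2π·0.0128) = 5.312 m·K/W
  R'_conv,out = 1/(2πr h) = 1/(2π·0.0627·20.2) = 0.1257 m·K/W
ΣR = 0.01564 + 1.519×10^-4 + 5.312 + 0.1257 = 5.453 m·K/W
Q' = ΔT/ΣR = (-186 °C − 18.4 °C)/5.453 = -37.5 W/m
(Negative Q' ⇒ heat flows inward; heat gain = 37.5 W/m.)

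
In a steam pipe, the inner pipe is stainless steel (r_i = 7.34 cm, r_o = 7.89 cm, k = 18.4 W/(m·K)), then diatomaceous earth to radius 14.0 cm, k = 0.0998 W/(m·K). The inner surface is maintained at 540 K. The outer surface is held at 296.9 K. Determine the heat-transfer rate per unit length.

Treat each layer as a resistance in series:
  R'_stainless steel = ln(0.0789/0.0734)/(2πk) = 0.07226/(2π·18.4) = 6.250×10^-4 m·K/W
  R'_diatomaceous earth = ln(0.140/0.0789)/(2πk) = 0.5735/(2π·0.0998) = 0.9145 m·K/W
ΣR = 6.250×10^-4 + 0.9145 = 0.9151 m·K/W
Q' = ΔT/ΣR = (540 K − 296.9 K)/0.9151 = 266 W/m

Q' = 266 W/m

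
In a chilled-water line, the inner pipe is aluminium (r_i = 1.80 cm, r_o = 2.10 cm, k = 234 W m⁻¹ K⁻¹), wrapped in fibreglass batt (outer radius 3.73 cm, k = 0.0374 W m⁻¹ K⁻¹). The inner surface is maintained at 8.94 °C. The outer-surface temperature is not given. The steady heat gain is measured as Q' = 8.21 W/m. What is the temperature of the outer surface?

T_out = 29.0 °C

Series resistances:
  R'_aluminium = ln(0.0210/0.0180)/(2πk) = 0.1542/(2π·234) = 1.048×10^-4 m·K/W
  R'_fibreglass batt = ln(0.0373/0.0210)/(2πk) = 0.5745/(2π·0.0374) = 2.445 m·K/W
ΣR = 2.445 m·K/W
ΔT = Q'·ΣR = 8.21 × 2.445 = 20.07 K
Heat flows inward, so T_out = T_in + ΔT = 8.94 + 20.07 = 29.0 °C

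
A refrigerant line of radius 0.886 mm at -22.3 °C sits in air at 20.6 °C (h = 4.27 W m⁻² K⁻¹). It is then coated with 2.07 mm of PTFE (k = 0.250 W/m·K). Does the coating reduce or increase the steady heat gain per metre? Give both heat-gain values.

increases: 1.02 → 3.21 W/m

Critical radius for a cylinder: r_cr = k/h = 0.0585 m = 5.85 cm.
Outer radius after coating: r₂ = 8.86×10^-4 + 0.00207 = 0.002956 m.
Since r₁ < r_cr and r₂ ≤ r_cr, the coating moves toward the maximum at r_cr — heat gain rises.
Bare: R = 1/(2πr₁h) = 42.07 m·K/W; Q = 42.9/42.07 = 1.02 W/m.
Coated: R = R_cond + R_conv = 13.38 m·K/W; Q = 42.9/13.38 = 3.21 W/m.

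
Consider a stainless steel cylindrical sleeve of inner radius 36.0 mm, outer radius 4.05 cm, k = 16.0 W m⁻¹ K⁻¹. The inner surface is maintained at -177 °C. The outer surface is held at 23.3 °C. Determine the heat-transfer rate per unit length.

Q' = 2πk·ΔT/ln(r₂/r₁) = 2π × 16.0 × 200.3 / ln(0.0405/0.0360) = 1.71×10^5 W/m

Q' = 171 kW/m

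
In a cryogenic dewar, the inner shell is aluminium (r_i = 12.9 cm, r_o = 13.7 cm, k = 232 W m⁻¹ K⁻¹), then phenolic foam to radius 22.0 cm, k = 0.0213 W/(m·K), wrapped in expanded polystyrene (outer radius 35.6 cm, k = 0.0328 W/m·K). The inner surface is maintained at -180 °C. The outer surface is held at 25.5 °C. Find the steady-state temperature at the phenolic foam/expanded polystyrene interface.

T = -34.2 °C

Treat each layer as a resistance in series:
  R_aluminium = (1/0.129 − 1/0.137)/(4πk) = 0.4527/(4π·232) = 1.553×10^-4 K/W
  R_phenolic foam = (1/0.137 − 1/0.220)/(4πk) = 2.754/(4π·0.0213) = 10.29 K/W
  R_expanded polystyrene = (1/0.220 − 1/0.356)/(4πk) = 1.736/(4π·0.0328) = 4.213 K/W
ΣR = 1.553×10^-4 + 10.29 + 4.213 = 14.50 K/W
Q = ΔT/ΣR = (-180 °C − 25.5 °C)/14.50 = -14.17 W
From the inner boundary to the phenolic foam/expanded polystyrene interface, ΣR_partial = 10.29 K/W.
T_interface = T_in − Q·ΣR_partial = -180 °C − (-14.17)(10.29) = -34.2 °C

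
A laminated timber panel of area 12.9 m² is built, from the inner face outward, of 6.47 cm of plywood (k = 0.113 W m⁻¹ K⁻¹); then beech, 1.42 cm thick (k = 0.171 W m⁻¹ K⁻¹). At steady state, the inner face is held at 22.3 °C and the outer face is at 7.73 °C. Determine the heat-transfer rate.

Treat each layer as a resistance in series:
  R_plywood = L/(kA) = 0.0647/(0.113·12.9) = 0.04438 K/W
  R_beech = L/(kA) = 0.0142/(0.171·12.9) = 0.006437 K/W
ΣR = 0.04438 + 0.006437 = 0.05082 K/W
Q = ΔT/ΣR = (22.3 °C − 7.73 °C)/0.05082 = 287 W

Q = 287 W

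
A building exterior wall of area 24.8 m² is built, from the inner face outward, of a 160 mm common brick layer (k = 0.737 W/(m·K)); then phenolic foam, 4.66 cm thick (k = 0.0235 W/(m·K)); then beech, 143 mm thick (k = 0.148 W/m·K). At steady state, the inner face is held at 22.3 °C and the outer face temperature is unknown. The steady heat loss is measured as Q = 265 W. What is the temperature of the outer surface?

Sum the resistances:
  R_common brick = L/(kA) = 0.160/(0.737·24.8) = 0.008754 K/W
  R_phenolic foam = L/(kA) = 0.0466/(0.0235·24.8) = 0.07996 K/W
  R_beech = L/(kA) = 0.143/(0.148·24.8) = 0.03896 K/W
ΣR = 0.1277 K/W
ΔT = Q·ΣR = 265 × 0.1277 = 33.84 K
Heat flows outward, so T_out = T_in − ΔT = 22.3 − 33.84 = -11.5 °C

T_out = -11.5 °C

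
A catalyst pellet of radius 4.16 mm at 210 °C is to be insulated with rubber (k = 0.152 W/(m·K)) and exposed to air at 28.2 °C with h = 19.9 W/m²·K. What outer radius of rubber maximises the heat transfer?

r_cr = 1.53 cm

For a sphere, r_cr = 2k_ins/h = 2·0.152/19.9 = 0.0153 m = 1.53 cm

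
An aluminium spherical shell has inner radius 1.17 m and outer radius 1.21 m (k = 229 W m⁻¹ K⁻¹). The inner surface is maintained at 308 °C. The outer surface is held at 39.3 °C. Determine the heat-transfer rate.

Q = 27400 kW

Q = 4πk·ΔT/(1/r₁ − 1/r₂) = 4π × 229 × 268.7 / (1/1.17 − 1/1.21) = 2.74×10^7 W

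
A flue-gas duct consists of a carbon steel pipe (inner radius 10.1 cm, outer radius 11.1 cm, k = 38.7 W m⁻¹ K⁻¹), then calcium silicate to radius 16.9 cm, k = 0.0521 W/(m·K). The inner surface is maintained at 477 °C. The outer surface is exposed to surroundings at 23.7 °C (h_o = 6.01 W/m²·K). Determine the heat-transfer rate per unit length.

Resistance network (inner→outer):
  R'_carbon steel = ln(0.111/0.101)/(2πk) = 0.09441/(2π·38.7) = 3.883×10^-4 m·K/W
  R'_calcium silicate = ln(0.169/0.111)/(2πk) = 0.4204/(2π·0.0521) = 1.284 m·K/W
  R'_conv,out = 1/(2πr h) = 1/(2π·0.169·6.01) = 0.1567 m·K/W
ΣR = 3.883×10^-4 + 1.284 + 0.1567 = 1.441 m·K/W
Q' = ΔT/ΣR = (477 °C − 23.7 °C)/1.441 = 315 W/m

Q' = 315 W/m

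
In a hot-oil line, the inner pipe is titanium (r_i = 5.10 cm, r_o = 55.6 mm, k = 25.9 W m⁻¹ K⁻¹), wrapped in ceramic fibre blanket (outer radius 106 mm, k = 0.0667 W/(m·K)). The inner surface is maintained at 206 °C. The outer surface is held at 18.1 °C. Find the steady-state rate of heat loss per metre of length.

Q' = 122 W/m

Series thermal resistances, inner to outer:
  R'_titanium = ln(0.0556/0.0510)/(2πk) = 0.08636/(2π·25.9) = 5.307×10^-4 m·K/W
  R'_ceramic fibre blanket = ln(0.106/0.0556)/(2πk) = 0.6453/(2π·0.0667) = 1.540 m·K/W
ΣR = 5.307×10^-4 + 1.540 = 1.541 m·K/W
Q' = ΔT/ΣR = (206 °C − 18.1 °C)/1.541 = 122 W/m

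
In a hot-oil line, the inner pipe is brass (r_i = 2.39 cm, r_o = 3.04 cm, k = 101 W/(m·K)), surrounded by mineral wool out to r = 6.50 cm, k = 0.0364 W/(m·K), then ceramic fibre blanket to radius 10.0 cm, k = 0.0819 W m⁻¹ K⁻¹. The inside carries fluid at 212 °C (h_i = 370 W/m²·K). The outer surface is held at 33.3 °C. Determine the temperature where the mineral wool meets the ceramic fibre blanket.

T = 69.1 °C

Treat each layer as a resistance in series:
  R'_conv,in = 1/(2πr h) = 1/(2π·0.0239·370) = 0.01800 m·K/W
  R'_brass = ln(0.0304/0.0239)/(2πk) = 0.2406/(2π·101) = 3.791×10^-4 m·K/W
  R'_mineral wool = ln(0.0650/0.0304)/(2πk) = 0.7599/(2π·0.0364) = 3.323 m·K/W
  R'_ceramic fibre blanket = ln(0.100/0.0650)/(2πk) = 0.4308/(2π·0.0819) = 0.8371 m·K/W
ΣR = 0.01800 + 3.791×10^-4 + 3.323 + 0.8371 = 4.178 m·K/W
Q' = ΔT/ΣR = (212 °C − 33.3 °C)/4.178 = 42.77 W/m
From the inner boundary to the mineral wool/ceramic fibre blanket interface, ΣR_partial = 3.341 m·K/W.
T_interface = T_in − Q'·ΣR_partial = 212 °C − (42.77)(3.341) = 69.1 °C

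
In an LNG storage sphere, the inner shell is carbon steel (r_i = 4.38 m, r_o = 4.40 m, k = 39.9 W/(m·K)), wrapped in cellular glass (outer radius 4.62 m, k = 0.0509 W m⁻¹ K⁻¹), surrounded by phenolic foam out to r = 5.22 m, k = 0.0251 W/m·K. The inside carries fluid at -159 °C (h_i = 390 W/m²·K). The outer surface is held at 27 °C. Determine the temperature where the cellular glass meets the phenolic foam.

T = -126 °C

Resistance network (inner→outer):
  R_conv,in = 1/(4πr²h) = 1/(4π·4.38²·390) = 1.064×10^-5 K/W
  R_carbon steel = (1/4.38 − 1/4.40)/(4πk) = 0.001038/(4π·39.9) = 2.070×10^-6 K/W
  R_cellular glass = (1/4.40 − 1/4.62)/(4πk) = 0.01082/(4π·0.0509) = 0.01692 K/W
  R_phenolic foam = (1/4.62 − 1/5.22)/(4πk) = 0.02488/(4π·0.0251) = 0.07888 K/W
ΣR = 1.064×10^-5 + 2.070×10^-6 + 0.01692 + 0.07888 = 0.09581 K/W
Q = ΔT/ΣR = (-159 °C − 27 °C)/0.09581 = -1941 W
From the inner boundary to the cellular glass/phenolic foam interface, ΣR_partial = 0.01693 K/W.
T_interface = T_in − Q·ΣR_partial = -159 °C − (-1941)(0.01693) = -126 °C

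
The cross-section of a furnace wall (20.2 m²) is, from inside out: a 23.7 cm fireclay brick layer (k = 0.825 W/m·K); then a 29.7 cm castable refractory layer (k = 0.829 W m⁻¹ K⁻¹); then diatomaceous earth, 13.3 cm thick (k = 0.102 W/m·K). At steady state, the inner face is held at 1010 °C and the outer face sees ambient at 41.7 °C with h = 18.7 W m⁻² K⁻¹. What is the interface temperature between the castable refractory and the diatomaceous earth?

Series thermal resistances, inner to outer:
  R_fireclay brick = L/(kA) = 0.237/(0.825·20.2) = 0.01422 K/W
  R_castable refractory = L/(kA) = 0.297/(0.829·20.2) = 0.01774 K/W
  R_diatomaceous earth = L/(kA) = 0.133/(0.102·20.2) = 0.06455 K/W
  R_conv,out = 1/(hA) = 1/(18.7·20.2) = 0.002647 K/W
ΣR = 0.01422 + 0.01774 + 0.06455 + 0.002647 = 0.09916 K/W
Q = ΔT/ΣR = (1010 °C − 41.7 °C)/0.09916 = 9765 W
From the inner boundary to the castable refractory/diatomaceous earth interface, ΣR_partial = 0.03196 K/W.
T_interface = T_in − Q·ΣR_partial = 1010 °C − (9765)(0.03196) = 698 °C

T = 698 °C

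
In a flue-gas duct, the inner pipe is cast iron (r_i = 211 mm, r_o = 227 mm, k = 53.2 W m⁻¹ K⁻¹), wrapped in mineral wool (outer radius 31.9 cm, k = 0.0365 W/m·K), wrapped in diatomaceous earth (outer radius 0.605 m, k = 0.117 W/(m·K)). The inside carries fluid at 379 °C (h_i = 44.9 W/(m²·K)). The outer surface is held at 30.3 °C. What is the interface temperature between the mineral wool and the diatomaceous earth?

T = 158 °C

Resistance network (inner→outer):
  R'_conv,in = 1/(2πr h) = 1/(2π·0.211·44.9) = 0.01680 m·K/W
  R'_cast iron = ln(0.227/0.211)/(2πk) = 0.07309/(2π·53.2) = 2.187×10^-4 m·K/W
  R'_mineral wool = ln(0.319/0.227)/(2πk) = 0.3402/(2π·0.0365) = 1.484 m·K/W
  R'_diatomaceous earth = ln(0.605/0.319)/(2πk) = 0.6400/(2π·0.117) = 0.8706 m·K/W
ΣR = 0.01680 + 2.187×10^-4 + 1.484 + 0.8706 = 2.372 m·K/W
Q' = ΔT/ΣR = (379 °C − 30.3 °C)/2.372 = 147.0 W/m
From the inner boundary to the mineral wool/diatomaceous earth interface, ΣR_partial = 1.501 m·K/W.
T_interface = T_in − Q'·ΣR_partial = 379 °C − (147.0)(1.501) = 158 °C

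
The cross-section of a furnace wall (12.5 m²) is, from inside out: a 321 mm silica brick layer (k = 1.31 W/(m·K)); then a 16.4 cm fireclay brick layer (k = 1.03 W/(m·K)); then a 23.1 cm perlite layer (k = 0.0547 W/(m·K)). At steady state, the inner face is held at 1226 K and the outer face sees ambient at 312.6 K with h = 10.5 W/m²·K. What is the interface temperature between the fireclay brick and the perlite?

Series thermal resistances, inner to outer:
  R_silica brick = L/(kA) = 0.321/(1.31·12.5) = 0.01960 K/W
  R_fireclay brick = L/(kA) = 0.164/(1.03·12.5) = 0.01274 K/W
  R_perlite = L/(kA) = 0.231/(0.0547·12.5) = 0.3378 K/W
  R_conv,out = 1/(hA) = 1/(10.5·12.5) = 0.007619 K/W
ΣR = 0.01960 + 0.01274 + 0.3378 + 0.007619 = 0.3778 K/W
Q = ΔT/ΣR = (1226 K − 312.6 K)/0.3778 = 2418 W
From the inner boundary to the fireclay brick/perlite interface, ΣR_partial = 0.03234 K/W.
T_interface = T_in − Q·ΣR_partial = 1226 K − (2418)(0.03234) = 1148 K

T = 1148 K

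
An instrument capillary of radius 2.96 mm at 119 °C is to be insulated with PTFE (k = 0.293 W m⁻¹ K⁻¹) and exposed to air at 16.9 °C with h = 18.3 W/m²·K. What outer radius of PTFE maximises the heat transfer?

For a cylinder, r_cr = k_ins/h = 0.293/18.3 = 0.0160 m = 1.60 cm

r_cr = 1.60 cm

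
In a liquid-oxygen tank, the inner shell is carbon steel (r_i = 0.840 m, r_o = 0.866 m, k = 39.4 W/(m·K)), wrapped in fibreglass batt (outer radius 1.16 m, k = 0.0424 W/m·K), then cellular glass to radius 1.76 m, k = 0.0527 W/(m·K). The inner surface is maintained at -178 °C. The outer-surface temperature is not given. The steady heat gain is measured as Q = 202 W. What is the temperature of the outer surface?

Series resistances:
  R_carbon steel = (1/0.840 − 1/0.866)/(4πk) = 0.03574/(4π·39.4) = 7.219×10^-5 K/W
  R_fibreglass batt = (1/0.866 − 1/1.16)/(4πk) = 0.2927/(4π·0.0424) = 0.5493 K/W
  R_cellular glass = (1/1.16 − 1/1.76)/(4πk) = 0.2939/(4π·0.0527) = 0.4438 K/W
ΣR = 0.9931 K/W
ΔT = Q·ΣR = 202 × 0.9931 = 200.6 K
Heat flows inward, so T_out = T_in + ΔT = -178 + 200.6 = 22.6 °C

T_out = 22.6 °C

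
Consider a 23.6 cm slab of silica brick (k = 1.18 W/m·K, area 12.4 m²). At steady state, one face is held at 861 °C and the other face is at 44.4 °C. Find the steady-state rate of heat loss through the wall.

Q = 50.6 kW

Q = kA·ΔT/L = 1.18 × 12.4 × |861 °C − 44.4 °C| / 0.236 = 50600 W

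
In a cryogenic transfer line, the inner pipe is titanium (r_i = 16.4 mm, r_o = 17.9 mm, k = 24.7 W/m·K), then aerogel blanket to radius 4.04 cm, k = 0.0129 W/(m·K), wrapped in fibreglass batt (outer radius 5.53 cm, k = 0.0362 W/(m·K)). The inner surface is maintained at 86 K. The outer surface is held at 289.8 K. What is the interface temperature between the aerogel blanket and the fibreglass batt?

Series thermal resistances, inner to outer:
  R'_titanium = ln(0.0179/0.0164)/(2πk) = 0.08752/(2π·24.7) = 5.639×10^-4 m·K/W
  R'_aerogel blanket = ln(0.0404/0.0179)/(2πk) = 0.8140/(2π·0.0129) = 10.04 m·K/W
  R'_fibreglass batt = ln(0.0553/0.0404)/(2πk) = 0.3139/(2π·0.0362) = 1.380 m·K/W
ΣR = 5.639×10^-4 + 10.04 + 1.380 = 11.42 m·K/W
Q' = ΔT/ΣR = (86 K − 289.8 K)/11.42 = -17.85 W/m
From the inner boundary to the aerogel blanket/fibreglass batt interface, ΣR_partial = 10.04 m·K/W.
T_interface = T_in − Q'·ΣR_partial = 86 K − (-17.85)(10.04) = 265.2 K

T = 265.2 K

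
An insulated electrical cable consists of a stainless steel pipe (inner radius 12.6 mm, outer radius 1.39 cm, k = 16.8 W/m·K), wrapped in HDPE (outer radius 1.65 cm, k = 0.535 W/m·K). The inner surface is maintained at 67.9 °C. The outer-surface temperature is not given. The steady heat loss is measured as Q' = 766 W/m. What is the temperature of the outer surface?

T_out = 28.1 °C

Series resistances:
  R'_stainless steel = ln(0.0139/0.0126)/(2πk) = 0.09819/(2π·16.8) = 9.302×10^-4 m·K/W
  R'_HDPE = ln(0.0165/0.0139)/(2πk) = 0.1715/(2π·0.535) = 0.05101 m·K/W
ΣR = 0.05194 m·K/W
ΔT = Q'·ΣR = 766 × 0.05194 = 39.79 K
Heat flows outward, so T_out = T_in − ΔT = 67.9 − 39.79 = 28.1 °C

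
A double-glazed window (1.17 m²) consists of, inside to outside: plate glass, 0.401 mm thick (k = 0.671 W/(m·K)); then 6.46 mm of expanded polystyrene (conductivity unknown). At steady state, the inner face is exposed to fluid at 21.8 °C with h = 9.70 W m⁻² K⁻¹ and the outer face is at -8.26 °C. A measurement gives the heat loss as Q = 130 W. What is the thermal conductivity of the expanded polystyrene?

k = 0.0387 W/m·K

ΣR = ΔT/Q = |21.8 − -8.26|/130 = 0.2312 K/W
Known resistances:
  R_conv,in = 1/(hA) = 1/(9.70·1.17) = 0.08811 K/W
  R_plate glass = L/(kA) = 4.01×10^-4/(0.671·1.17) = 5.108×10^-4 K/W
R_expanded polystyrene = ΣR − ΣR_known = 0.2312 − 0.08862 = 0.1426 K/W
L/(kA) = 0.1426 ⇒ k = 0.00646/(0.1426·1.17) = 0.0387 W/m·K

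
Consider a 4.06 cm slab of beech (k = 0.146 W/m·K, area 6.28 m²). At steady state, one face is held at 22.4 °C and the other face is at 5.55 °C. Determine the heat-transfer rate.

Q = 381 W

Q = kA·ΔT/L = 0.146 × 6.28 × |22.4 °C − 5.55 °C| / 0.0406 = 381 W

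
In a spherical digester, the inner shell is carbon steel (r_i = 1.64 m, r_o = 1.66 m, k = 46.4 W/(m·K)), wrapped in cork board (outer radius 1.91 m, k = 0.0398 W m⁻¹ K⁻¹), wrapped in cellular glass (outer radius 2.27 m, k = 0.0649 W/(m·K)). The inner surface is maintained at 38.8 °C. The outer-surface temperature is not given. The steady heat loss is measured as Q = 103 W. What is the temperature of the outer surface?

T_out = 12.1 °C

Series resistances:
  R_carbon steel = (1/1.64 − 1/1.66)/(4πk) = 0.007346/(4π·46.4) = 1.260×10^-5 K/W
  R_cork board = (1/1.66 − 1/1.91)/(4πk) = 0.07885/(4π·0.0398) = 0.1577 K/W
  R_cellular glass = (1/1.91 − 1/2.27)/(4πk) = 0.08303/(4π·0.0649) = 0.1018 K/W
ΣR = 0.2595 K/W
ΔT = Q·ΣR = 103 × 0.2595 = 26.73 K
Heat flows outward, so T_out = T_in − ΔT = 38.8 − 26.73 = 12.1 °C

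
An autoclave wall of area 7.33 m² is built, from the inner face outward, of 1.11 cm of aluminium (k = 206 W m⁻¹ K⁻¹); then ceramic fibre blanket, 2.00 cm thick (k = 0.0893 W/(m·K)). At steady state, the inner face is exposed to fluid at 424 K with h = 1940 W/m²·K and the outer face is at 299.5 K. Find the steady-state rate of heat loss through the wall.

Resistance network (inner→outer):
  R_conv,in = 1/(hA) = 1/(1940·7.33) = 7.032×10^-5 K/W
  R_aluminium = L/(kA) = 0.0111/(206·7.33) = 7.351×10^-6 K/W
  R_ceramic fibre blanket = L/(kA) = 0.0200/(0.0893·7.33) = 0.03055 K/W
ΣR = 7.032×10^-5 + 7.351×10^-6 + 0.03055 = 0.03063 K/W
Q = ΔT/ΣR = (424 K − 299.5 K)/0.03063 = 4060 W

Q = 4060 W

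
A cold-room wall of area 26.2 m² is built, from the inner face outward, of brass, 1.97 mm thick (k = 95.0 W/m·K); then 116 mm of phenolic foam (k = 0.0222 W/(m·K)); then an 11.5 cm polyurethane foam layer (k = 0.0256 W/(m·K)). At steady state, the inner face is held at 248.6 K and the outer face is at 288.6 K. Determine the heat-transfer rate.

Resistance network (inner→outer):
  R_brass = L/(kA) = 0.00197/(95.0·26.2) = 7.915×10^-7 K/W
  R_phenolic foam = L/(kA) = 0.116/(0.0222·26.2) = 0.1994 K/W
  R_polyurethane foam = L/(kA) = 0.115/(0.0256·26.2) = 0.1715 K/W
ΣR = 7.915×10^-7 + 0.1994 + 0.1715 = 0.3709 K/W
Q = ΔT/ΣR = (248.6 K − 288.6 K)/0.3709 = -108 W
(Negative Q ⇒ heat flows inward; heat gain = 108 W.)

Q = 108 W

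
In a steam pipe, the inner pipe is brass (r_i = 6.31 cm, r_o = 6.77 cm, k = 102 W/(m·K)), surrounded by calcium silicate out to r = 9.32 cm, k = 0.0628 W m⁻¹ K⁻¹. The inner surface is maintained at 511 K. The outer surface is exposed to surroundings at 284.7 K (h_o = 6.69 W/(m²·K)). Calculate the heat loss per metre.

Treat each layer as a resistance in series:
  R'_brass = ln(0.0677/0.0631)/(2πk) = 0.07037/(2π·102) = 1.098×10^-4 m·K/W
  R'_calcium silicate = ln(0.0932/0.0677)/(2πk) = 0.3197/(2π·0.0628) = 0.8101 m·K/W
  R'_conv,out = 1/(2πr h) = 1/(2π·0.0932·6.69) = 0.2553 m·K/W
ΣR = 1.098×10^-4 + 0.8101 + 0.2553 = 1.066 m·K/W
Q' = ΔT/ΣR = (511 K − 284.7 K)/1.066 = 212 W/m

Q' = 212 W/m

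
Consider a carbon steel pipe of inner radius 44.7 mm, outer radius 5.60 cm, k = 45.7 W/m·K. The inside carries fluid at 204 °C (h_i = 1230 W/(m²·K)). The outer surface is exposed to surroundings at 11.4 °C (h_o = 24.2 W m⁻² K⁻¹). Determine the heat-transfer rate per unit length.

Q' = 1590 W/m

Series thermal resistances, inner to outer:
  R'_conv,in = 1/(2πr h) = 1/(2π·0.0447·1230) = 0.002895 m·K/W
  R'_carbon steel = ln(0.0560/0.0447)/(2πk) = 0.2254/(2π·45.7) = 7.849×10^-4 m·K/W
  R'_conv,out = 1/(2πr h) = 1/(2π·0.0560·24.2) = 0.1174 m·K/W
ΣR = 0.002895 + 7.849×10^-4 + 0.1174 = 0.1211 m·K/W
Q' = ΔT/ΣR = (204 °C − 11.4 °C)/0.1211 = 1590 W/m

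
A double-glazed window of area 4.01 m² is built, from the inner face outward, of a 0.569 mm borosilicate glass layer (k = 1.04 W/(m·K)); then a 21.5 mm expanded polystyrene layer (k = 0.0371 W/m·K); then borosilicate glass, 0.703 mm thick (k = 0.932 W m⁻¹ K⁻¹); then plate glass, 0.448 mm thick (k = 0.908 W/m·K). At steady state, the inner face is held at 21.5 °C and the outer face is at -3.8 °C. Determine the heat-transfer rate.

Resistance network (inner→outer):
  R_borosilicate glass = L/(kA) = 5.69×10^-4/(1.04·4.01) = 1.364×10^-4 K/W
  R_expanded polystyrene = L/(kA) = 0.0215/(0.0371·4.01) = 0.1445 K/W
  R_borosilicate glass = L/(kA) = 7.03×10^-4/(0.932·4.01) = 1.881×10^-4 K/W
  R_plate glass = L/(kA) = 4.48×10^-4/(0.908·4.01) = 1.230×10^-4 K/W
ΣR = 1.364×10^-4 + 0.1445 + 1.881×10^-4 + 1.230×10^-4 = 0.1449 K/W
Q = ΔT/ΣR = (21.5 °C − -3.8 °C)/0.1449 = 175 W

Q = 175 W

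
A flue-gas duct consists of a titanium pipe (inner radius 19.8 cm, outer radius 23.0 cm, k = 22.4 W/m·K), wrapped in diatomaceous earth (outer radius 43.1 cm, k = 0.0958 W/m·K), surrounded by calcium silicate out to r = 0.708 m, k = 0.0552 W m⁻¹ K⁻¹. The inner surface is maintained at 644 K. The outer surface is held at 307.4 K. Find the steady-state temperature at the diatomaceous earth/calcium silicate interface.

Series thermal resistances, inner to outer:
  R'_titanium = ln(0.230/0.198)/(2πk) = 0.1498/(2π·22.4) = 0.001064 m·K/W
  R'_diatomaceous earth = ln(0.431/0.230)/(2πk) = 0.6280/(2π·0.0958) = 1.043 m·K/W
  R'_calcium silicate = ln(0.708/0.431)/(2πk) = 0.4963/(2π·0.0552) = 1.431 m·K/W
ΣR = 0.001064 + 1.043 + 1.431 = 2.475 m·K/W
Q' = ΔT/ΣR = (644 K − 307.4 K)/2.475 = 136.0 W/m
From the inner boundary to the diatomaceous earth/calcium silicate interface, ΣR_partial = 1.044 m·K/W.
T_interface = T_in − Q'·ΣR_partial = 644 K − (136.0)(1.044) = 502 K

T = 502 K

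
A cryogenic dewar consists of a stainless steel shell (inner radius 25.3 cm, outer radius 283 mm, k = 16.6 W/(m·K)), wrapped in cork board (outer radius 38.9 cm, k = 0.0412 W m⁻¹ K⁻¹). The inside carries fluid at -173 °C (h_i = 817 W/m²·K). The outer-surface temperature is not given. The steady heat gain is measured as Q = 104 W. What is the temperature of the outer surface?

Sum the resistances:
  R_conv,in = 1/(4πr²h) = 1/(4π·0.253²·817) = 0.001522 K/W
  R_stainless steel = (1/0.253 − 1/0.283)/(4πk) = 0.4190/(4π·16.6) = 0.002009 K/W
  R_cork board = (1/0.283 − 1/0.389)/(4πk) = 0.9629/(4π·0.0412) = 1.860 K/W
ΣR = 1.863 K/W
ΔT = Q·ΣR = 104 × 1.863 = 193.8 K
Heat flows inward, so T_out = T_in + ΔT = -173 + 193.8 = 20.8 °C

T_out = 20.8 °C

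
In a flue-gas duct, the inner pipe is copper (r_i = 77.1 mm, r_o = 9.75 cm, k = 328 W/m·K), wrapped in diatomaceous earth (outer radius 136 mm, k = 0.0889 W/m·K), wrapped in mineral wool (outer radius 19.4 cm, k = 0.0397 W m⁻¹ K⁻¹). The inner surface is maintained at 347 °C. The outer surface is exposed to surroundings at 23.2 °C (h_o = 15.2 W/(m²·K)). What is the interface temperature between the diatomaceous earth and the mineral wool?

T = 254 °C

Resistance network (inner→outer):
  R'_copper = ln(0.0975/0.0771)/(2πk) = 0.2347/(2π·328) = 1.139×10^-4 m·K/W
  R'_diatomaceous earth = ln(0.136/0.0975)/(2πk) = 0.3328/(2π·0.0889) = 0.5958 m·K/W
  R'_mineral wool = ln(0.194/0.136)/(2πk) = 0.3552/(2π·0.0397) = 1.424 m·K/W
  R'_conv,out = 1/(2πr h) = 1/(2π·0.194·15.2) = 0.05397 m·K/W
ΣR = 1.139×10^-4 + 0.5958 + 1.424 + 0.05397 = 2.074 m·K/W
Q' = ΔT/ΣR = (347 °C − 23.2 °C)/2.074 = 156.1 W/m
From the inner boundary to the diatomaceous earth/mineral wool interface, ΣR_partial = 0.5959 m·K/W.
T_interface = T_in − Q'·ΣR_partial = 347 °C − (156.1)(0.5959) = 254 °C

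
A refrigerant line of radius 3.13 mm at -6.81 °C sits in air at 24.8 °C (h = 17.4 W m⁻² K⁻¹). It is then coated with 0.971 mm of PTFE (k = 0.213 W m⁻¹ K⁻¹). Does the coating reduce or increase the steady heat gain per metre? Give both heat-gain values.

Critical radius for a cylinder: r_cr = k/h = 0.0122 m = 1.22 cm.
Outer radius after coating: r₂ = 0.00313 + 9.71×10^-4 = 0.004101 m.
Since r₁ < r_cr and r₂ ≤ r_cr, the coating moves toward the maximum at r_cr — heat gain rises.
Bare: R = 1/(2πr₁h) = 2.922 m·K/W; Q = 31.61/2.922 = 10.8 W/m.
Coated: R = R_cond + R_conv = 2.432 m·K/W; Q = 31.61/2.432 = 13.0 W/m.

increases: 10.8 → 13.0 W/m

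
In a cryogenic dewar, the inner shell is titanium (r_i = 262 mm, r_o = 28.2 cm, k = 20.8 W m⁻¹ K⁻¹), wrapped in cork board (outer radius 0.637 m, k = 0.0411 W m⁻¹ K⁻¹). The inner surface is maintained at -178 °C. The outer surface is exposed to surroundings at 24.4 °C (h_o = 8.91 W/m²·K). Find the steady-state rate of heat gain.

Treat each layer as a resistance in series:
  R_titanium = (1/0.262 − 1/0.282)/(4πk) = 0.2707/(4π·20.8) = 0.001036 K/W
  R_cork board = (1/0.282 − 1/0.637)/(4πk) = 1.976/(4π·0.0411) = 3.826 K/W
  R_conv,out = 1/(4πr²h) = 1/(4π·0.637²·8.91) = 0.02201 K/W
ΣR = 0.001036 + 3.826 + 0.02201 = 3.849 K/W
Q = ΔT/ΣR = (-178 °C − 24.4 °C)/3.849 = -52.6 W
(Negative Q ⇒ heat flows inward; heat gain = 52.6 W.)

Q = 52.6 W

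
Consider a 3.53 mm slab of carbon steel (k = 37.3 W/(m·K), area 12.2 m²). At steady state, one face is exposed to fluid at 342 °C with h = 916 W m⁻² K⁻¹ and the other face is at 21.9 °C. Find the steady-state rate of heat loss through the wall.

Series thermal resistances, inner to outer:
  R_conv,in = 1/(hA) = 1/(916·12.2) = 8.948×10^-5 K/W
  R_carbon steel = L/(kA) = 0.00353/(37.3·12.2) = 7.757×10^-6 K/W
ΣR = 8.948×10^-5 + 7.757×10^-6 = 9.724×10^-5 K/W
Q = ΔT/ΣR = (342 °C − 21.9 °C)/9.724×10^-5 = 3.29×10^6 W

Q = 3290 kW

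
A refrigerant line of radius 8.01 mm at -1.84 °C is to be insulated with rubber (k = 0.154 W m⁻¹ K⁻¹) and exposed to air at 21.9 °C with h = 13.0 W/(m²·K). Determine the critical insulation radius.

For a cylinder, r_cr = k_ins/h = 0.154/13.0 = 0.0118 m = 1.18 cm

r_cr = 1.18 cm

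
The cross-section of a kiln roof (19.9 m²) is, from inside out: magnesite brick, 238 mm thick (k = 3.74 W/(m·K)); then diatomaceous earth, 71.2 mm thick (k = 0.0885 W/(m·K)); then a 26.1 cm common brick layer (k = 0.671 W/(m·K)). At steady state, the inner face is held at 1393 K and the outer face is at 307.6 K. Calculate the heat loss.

Q = 17.2 kW

Resistance network (inner→outer):
  R_magnesite brick = L/(kA) = 0.238/(3.74·19.9) = 0.003198 K/W
  R_diatomaceous earth = L/(kA) = 0.0712/(0.0885·19.9) = 0.04043 K/W
  R_common brick = L/(kA) = 0.261/(0.671·19.9) = 0.01955 K/W
ΣR = 0.003198 + 0.04043 + 0.01955 = 0.06318 K/W
Q = ΔT/ΣR = (1393 K − 307.6 K)/0.06318 = 17200 W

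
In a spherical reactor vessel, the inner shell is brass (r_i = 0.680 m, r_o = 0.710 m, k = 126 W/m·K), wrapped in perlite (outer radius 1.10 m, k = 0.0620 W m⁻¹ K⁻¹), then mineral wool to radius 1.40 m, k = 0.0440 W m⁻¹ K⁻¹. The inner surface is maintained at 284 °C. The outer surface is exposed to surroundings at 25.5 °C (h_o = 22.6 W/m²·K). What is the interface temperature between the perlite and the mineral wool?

Treat each layer as a resistance in series:
  R_brass = (1/0.680 − 1/0.710)/(4πk) = 0.06214/(4π·126) = 3.924×10^-5 K/W
  R_perlite = (1/0.710 − 1/1.10)/(4πk) = 0.4994/(4π·0.0620) = 0.6409 K/W
  R_mineral wool = (1/1.10 − 1/1.40)/(4πk) = 0.1948/(4π·0.0440) = 0.3523 K/W
  R_conv,out = 1/(4πr²h) = 1/(4π·1.40²·22.6) = 0.001796 K/W
ΣR = 3.924×10^-5 + 0.6409 + 0.3523 + 0.001796 = 0.9950 K/W
Q = ΔT/ΣR = (284 °C − 25.5 °C)/0.9950 = 259.8 W
From the inner boundary to the perlite/mineral wool interface, ΣR_partial = 0.6409 K/W.
T_interface = T_in − Q·ΣR_partial = 284 °C − (259.8)(0.6409) = 117 °C

T = 117 °C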